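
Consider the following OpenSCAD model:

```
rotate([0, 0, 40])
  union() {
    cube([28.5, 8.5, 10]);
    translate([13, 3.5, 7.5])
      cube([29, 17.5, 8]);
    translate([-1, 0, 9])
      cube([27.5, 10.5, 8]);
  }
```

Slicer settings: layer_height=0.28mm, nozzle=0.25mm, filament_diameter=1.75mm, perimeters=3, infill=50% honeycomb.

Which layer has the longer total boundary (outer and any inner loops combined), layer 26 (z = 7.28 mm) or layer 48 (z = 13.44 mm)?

Layer 26 (z = 7.28): the cube (footprint 28.5×8.5) is included at this height (perimeter 74.00 mm); the cube at (13, 3.5) is absent (z outside [7.5, 15.5]); the cube at (-1, 0) does not reach this height (z outside [9, 17]); Merging all regions: only the 28.5×8.5 cube is present, so the union is just that shape — boundary = 74.00 mm; (whole slice rotated 40° about Z — lengths, areas and connectivity unchanged). So its perimeter = 74.00 mm. Layer 48 (z = 13.44): the cube is not intersected at this z (z outside [0, 10]); the cube at (13, 3.5) (footprint 29×17.5) is included at this height (perimeter 93.00 mm); the 27.5×10.5 cube at (-1, 0) contributes its full rectangle (perimeter 76.00 mm); Taking the union: the regions partially overlap (shared area 94.50 mm²), so the edge portions inside another operand are dropped and the merged outline is re-measured after clipping — boundary = 128.00 mm; (whole slice rotated 40° about Z — lengths, areas and connectivity unchanged). So its perimeter = 128.00 mm. Layer 48 is larger (128.00 vs 74.00 mm).

layer 48 (z = 13.44 mm)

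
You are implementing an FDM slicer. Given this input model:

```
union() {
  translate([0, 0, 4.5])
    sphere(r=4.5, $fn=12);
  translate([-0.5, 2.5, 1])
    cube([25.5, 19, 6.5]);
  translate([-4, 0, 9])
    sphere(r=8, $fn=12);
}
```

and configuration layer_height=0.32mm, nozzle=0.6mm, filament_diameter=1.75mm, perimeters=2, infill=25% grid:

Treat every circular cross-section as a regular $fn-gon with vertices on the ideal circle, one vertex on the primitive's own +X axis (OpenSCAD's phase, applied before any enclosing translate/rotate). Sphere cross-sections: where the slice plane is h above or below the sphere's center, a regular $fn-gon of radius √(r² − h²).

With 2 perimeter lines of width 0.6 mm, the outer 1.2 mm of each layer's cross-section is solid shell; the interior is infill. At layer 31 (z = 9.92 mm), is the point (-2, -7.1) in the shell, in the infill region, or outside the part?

At z = 9.92 mm: the sphere is not intersected at this z (|z−center|=5.420 > r=4.5); the cube at (-0.5, 2.5) is absent (z outside [1, 7.5]); the r=8 sphere at (-4, 0) contributes a regular 12-gon of circumradius √(8²−0.92²) = 7.947; Merging all regions: only the r=8 sphere at (-4, 0) is present, so the union is just that shape — 1 connected region. Overall, the cross-section is a single solid region. The nearest boundary edge runs (-4.00, -7.95)→(-0.03, -6.88); distance from the point to it = 0.30 mm. The point is inside the cross-section, 0.30 mm from the nearest boundary — within the 1.2 mm shell band (2 × 0.6).

shell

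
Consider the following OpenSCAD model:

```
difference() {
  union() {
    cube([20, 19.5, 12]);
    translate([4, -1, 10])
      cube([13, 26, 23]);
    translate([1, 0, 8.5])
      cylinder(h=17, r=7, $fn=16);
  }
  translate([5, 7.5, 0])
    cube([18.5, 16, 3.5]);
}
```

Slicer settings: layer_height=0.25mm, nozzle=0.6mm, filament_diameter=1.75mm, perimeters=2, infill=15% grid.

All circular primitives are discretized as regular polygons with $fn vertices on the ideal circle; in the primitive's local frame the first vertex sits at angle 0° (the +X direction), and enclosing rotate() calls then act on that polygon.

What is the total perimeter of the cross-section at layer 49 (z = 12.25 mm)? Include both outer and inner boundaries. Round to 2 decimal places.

101.82 mm

At z = 12.25 mm: the cube is not intersected at this z (z outside [0, 12]); the 13×26 cube at (4, -1) contributes its full rectangle (perimeter 78.00 mm); the r=7 cylinder at (1, 0) gives a regular 16-gon of circumradius 7 (constant along its height) (perimeter = 2·16·7.000·sin(180°/16) = 43.70 mm); Taking the union: the regions partially overlap (shared area 21.32 mm²), so the edge portions inside another operand are dropped and the merged outline is re-measured after clipping — boundary = 101.82 mm; the cube at (5, 7.5) does not reach this height (z outside [0, 3.5]); Subtracting the remaining from the first: none of the subtracted shapes is present at this height, so the result so far is unchanged — boundary = 101.82 mm. Overall, the cross-section is a single solid region. Total boundary length (outer) = 101.82 mm.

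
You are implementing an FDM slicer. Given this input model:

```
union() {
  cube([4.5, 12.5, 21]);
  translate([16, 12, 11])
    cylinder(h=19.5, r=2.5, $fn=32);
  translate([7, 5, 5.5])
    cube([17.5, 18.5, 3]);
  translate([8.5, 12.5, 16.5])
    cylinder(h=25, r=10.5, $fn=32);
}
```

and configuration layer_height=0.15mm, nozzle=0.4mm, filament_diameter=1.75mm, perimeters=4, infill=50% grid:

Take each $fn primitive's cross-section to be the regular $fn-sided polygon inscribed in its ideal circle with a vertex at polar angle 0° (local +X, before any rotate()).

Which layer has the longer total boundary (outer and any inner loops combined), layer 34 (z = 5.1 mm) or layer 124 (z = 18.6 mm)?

layer 124 (z = 18.6 mm)

Layer 34 (z = 5.1): the 4.5×12.5 cube contributes its full rectangle (perimeter 34.00 mm); the cylinder at (16, 12) is not intersected at this z (z outside [11, 30.5]); the cube at (7, 5) is absent (z outside [5.5, 8.5]); the cylinder at (8.5, 12.5) is not intersected at this z (z outside [16.5, 41.5]); Merging all regions: only the 4.5×12.5 cube is present, so the union is just that shape — boundary = 34.00 mm. So its perimeter = 34.00 mm. Layer 124 (z = 18.6): the cube (footprint 4.5×12.5) is included at this height (perimeter 34.00 mm); the r=2.5 cylinder at (16, 12) contributes a regular 32-gon of circumradius 2.5 (perimeter = 2·32·2.500·sin(180°/32) = 15.68 mm); the cube at (7, 5) does not reach this height (z outside [5.5, 8.5]); the cylinder at (8.5, 12.5): section is a regular 32-gon, circumradius r=10.5 (perimeter = 2·32·10.500·sin(180°/32) = 65.87 mm); Combining (union): the regions partially overlap (shared area 56.55 mm²), so the edge portions inside another operand are dropped and the merged outline is re-measured after clipping — boundary = 73.72 mm. So its perimeter = 73.72 mm. Layer 124 is larger (73.72 vs 34.00 mm).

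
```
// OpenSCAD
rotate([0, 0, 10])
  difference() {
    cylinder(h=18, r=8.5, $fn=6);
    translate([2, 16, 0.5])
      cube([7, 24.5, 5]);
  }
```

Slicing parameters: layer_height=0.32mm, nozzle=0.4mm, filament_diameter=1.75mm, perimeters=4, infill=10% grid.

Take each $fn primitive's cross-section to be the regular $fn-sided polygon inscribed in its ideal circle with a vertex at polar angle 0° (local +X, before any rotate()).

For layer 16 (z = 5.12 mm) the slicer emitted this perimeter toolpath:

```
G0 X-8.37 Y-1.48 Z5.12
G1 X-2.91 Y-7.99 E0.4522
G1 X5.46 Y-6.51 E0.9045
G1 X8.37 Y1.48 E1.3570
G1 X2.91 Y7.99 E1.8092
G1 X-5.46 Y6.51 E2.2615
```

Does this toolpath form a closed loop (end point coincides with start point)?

no

Start point (G0): (-8.37, -1.48). End point (last G1): the path does not return to the start — open.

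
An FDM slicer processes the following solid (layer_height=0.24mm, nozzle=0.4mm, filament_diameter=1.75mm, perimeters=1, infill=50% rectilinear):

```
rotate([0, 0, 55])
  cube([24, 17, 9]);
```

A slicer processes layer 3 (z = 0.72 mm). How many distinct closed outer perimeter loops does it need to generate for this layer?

1

At z = 0.72 mm: the cube (footprint 24×17) is included at this height; (rotated 55° about Z; rotation is an isometry so areas/perimeters/island counts are preserved). The result has 1 disconnected region.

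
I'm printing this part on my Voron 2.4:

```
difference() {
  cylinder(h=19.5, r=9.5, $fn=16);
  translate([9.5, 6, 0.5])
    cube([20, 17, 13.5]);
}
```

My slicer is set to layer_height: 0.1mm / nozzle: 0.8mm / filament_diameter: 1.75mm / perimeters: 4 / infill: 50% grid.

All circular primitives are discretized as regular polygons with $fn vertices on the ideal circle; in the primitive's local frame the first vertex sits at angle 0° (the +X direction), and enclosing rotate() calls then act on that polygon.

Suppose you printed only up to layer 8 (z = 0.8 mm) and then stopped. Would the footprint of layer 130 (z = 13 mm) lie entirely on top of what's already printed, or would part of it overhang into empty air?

Compare the two slices. At z = 0.8: the r=9.5 cylinder gives a regular 16-gon of circumradius 9.5 (constant along its height) (area = (16/2)·9.500²·sin(360°/16) = 276.30 mm²); the cube at (9.5, 6) (footprint 20×17) is included at this height (area 340.00 mm²); Subtracting the remaining from the first: starting from the r=9.5 cylinder (276.30 mm²), the 20×17 cube at (9.5, 6) misses the remaining region (no effect) — area = 276.30 mm². At z = 13: the r=9.5 cylinder contributes a regular 16-gon of circumradius 9.5 (area = (16/2)·9.500²·sin(360°/16) = 276.30 mm²); the 20×17 cube at (9.5, 6) contributes its full rectangle (area 340.00 mm²); Taking the first minus the rest: starting from the r=9.5 cylinder (276.30 mm²), the 20×17 cube at (9.5, 6) misses the remaining region (no effect) — area = 276.30 mm². Checking containment: the cross-section at z = 13 is a subset of the cross-section at z = 0.8.

entirely on top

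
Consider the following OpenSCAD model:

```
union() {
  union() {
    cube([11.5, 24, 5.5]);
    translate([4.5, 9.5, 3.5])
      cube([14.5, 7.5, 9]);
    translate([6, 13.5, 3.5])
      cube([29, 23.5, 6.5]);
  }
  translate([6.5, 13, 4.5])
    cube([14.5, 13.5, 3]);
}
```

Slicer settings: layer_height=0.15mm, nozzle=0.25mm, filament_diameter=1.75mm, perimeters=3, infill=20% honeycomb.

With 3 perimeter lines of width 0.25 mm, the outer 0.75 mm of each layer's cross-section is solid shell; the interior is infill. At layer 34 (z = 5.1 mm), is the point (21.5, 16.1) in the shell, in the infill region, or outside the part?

infill

At z = 5.1 mm: the 11.5×24 cube contributes its full rectangle; the 14.5×7.5 cube at (4.5, 9.5) contributes its full rectangle; the 29×23.5 cube at (6, 13.5) contributes its full rectangle; Combining (union): the regions partially overlap (shared area 136.50 mm²), so overlapping operands fuse into one piece — 1 connected region; the cube at (6.5, 13) (footprint 14.5×13.5) is included at this height; Taking the union: the regions partially overlap (shared area 194.75 mm²), so overlapping operands fuse into one piece — 1 connected region. Overall, the cross-section is a single solid region. The nearest boundary edge runs (35.00, 13.50)→(21.00, 13.50); distance from the point to it = 2.60 mm. The point is inside the cross-section and 2.60 mm from the nearest boundary — more than the 0.75 mm shell width (3 × 0.25), so it's in the infill interior.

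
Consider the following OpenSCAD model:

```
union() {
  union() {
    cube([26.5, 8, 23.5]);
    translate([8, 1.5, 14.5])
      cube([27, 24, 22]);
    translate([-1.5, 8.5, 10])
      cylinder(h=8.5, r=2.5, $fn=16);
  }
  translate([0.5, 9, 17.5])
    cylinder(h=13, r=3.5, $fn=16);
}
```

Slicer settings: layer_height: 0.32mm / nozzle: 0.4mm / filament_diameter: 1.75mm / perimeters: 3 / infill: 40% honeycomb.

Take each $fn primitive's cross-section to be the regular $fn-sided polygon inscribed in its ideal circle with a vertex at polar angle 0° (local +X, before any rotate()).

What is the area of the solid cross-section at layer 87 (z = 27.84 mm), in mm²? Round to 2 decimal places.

At z = 27.84 mm: the cube is not intersected at this z (z outside [0, 23.5]); the 27×24 cube at (8, 1.5) contributes its full rectangle (area 648.00 mm²); the cylinder at (-1.5, 8.5) is not intersected at this z (z outside [10, 18.5]); Merging all regions: only the 27×24 cube at (8, 1.5) is present, so the union is just that shape — area = 648.00 mm²; the cylinder at (0.5, 9): section is a regular 16-gon, circumradius r=3.5 (area = (16/2)·3.500²·sin(360°/16) = 37.50 mm²); Taking the union: the 2 present regions are separate (no shared area or edge), so areas and boundary lengths simply add and each stays a separate island — area = 685.50 mm². Overall, the cross-section has 2 separate islands. Net area = 685.50 mm².

685.50 mm²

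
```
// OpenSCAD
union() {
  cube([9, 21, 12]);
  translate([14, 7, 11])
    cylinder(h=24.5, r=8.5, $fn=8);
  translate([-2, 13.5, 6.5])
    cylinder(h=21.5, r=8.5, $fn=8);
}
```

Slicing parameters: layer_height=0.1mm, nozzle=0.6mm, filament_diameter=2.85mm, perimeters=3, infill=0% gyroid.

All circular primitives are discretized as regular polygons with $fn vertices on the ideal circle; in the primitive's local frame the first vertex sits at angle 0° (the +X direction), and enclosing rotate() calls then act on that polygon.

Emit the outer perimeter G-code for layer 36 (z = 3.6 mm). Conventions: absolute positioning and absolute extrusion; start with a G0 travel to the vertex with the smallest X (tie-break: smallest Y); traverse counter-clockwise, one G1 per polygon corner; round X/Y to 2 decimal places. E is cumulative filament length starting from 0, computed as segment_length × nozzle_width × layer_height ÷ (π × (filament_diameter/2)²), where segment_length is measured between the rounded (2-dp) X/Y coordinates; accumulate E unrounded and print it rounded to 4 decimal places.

At z = 3.6 mm: the cube (footprint 9×21) is included at this height; the cylinder at (14, 7) is absent (z outside [11, 35.5]); the cylinder at (-2, 13.5) is not intersected at this z (z outside [6.5, 28]); Combining (union): only the 9×21 cube is present, so the union is just that shape — 1 connected region. The outline is a single polygon with 4 vertices. Extrusion per mm of travel: 0.6 × 0.1 / (π × 1.425²) = 0.009405. Accumulating E over each segment gives final E = 0.5643.

G0 X0.00 Y0.00 Z3.60
G1 X9.00 Y0.00 E0.0846
G1 X9.00 Y21.00 E0.2822
G1 X0.00 Y21.00 E0.3668
G1 X0.00 Y0.00 E0.5643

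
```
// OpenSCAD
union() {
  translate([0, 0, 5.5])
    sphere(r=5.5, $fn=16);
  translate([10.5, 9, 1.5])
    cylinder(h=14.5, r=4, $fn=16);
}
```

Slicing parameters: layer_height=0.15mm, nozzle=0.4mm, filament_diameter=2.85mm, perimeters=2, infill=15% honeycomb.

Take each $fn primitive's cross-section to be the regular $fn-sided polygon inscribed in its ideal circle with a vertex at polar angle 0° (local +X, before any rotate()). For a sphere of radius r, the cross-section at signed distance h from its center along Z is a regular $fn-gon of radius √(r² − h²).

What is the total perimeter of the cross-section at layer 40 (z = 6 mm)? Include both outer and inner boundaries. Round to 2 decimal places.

At z = 6 mm: the r=5.5 sphere slices to a regular 16-gon of circumradius 5.477 (√(r²−h²) with h=0.5 from center) (perimeter = 2·16·5.477·sin(180°/16) = 34.19 mm); the r=4 cylinder at (10.5, 9) contributes a regular 16-gon of circumradius 4 (perimeter = 2·16·4.000·sin(180°/16) = 24.97 mm); Merging all regions: the 2 present regions are separate (no shared area or edge), so areas and boundary lengths simply add and each stays a separate island — boundary = 59.17 mm. Overall, the cross-section has 2 separate islands. Total boundary length (outer) = 59.17 mm.

59.17 mm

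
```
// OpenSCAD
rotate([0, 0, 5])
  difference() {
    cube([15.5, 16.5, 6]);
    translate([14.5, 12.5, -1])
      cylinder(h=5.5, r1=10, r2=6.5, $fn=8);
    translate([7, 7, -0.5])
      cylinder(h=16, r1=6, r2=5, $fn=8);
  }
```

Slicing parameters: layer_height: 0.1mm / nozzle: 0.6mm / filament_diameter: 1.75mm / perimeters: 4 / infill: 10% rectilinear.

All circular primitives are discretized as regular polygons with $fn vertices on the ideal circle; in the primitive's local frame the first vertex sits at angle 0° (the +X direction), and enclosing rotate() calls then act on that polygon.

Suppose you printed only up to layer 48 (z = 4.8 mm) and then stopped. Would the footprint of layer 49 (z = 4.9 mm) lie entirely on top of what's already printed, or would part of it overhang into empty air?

Compare the two slices. At z = 4.8: the cube (footprint 15.5×16.5) is included at this height (area 255.75 mm²); the cone at (14.5, 12.5) is not intersected at this z (z outside [-1, 4.5]); the cone at (7, 7) (r1=6→r2=5) has section circumradius 5.669 here — a regular 8-gon (area = (8/2)·5.669²·sin(360°/8) = 90.89 mm²); After the difference (first − rest): starting from the 15.5×16.5 cube (255.75 mm²), the cone at (7, 7) lies wholly inside it (removes its full 90.89 mm² and its 34.71 mm outline becomes a hole wall) — area = 164.86 mm²; (whole slice rotated 5° about Z — lengths, areas and connectivity unchanged). At z = 4.9: the cube is present — its section is the full 15.5×16.5 rectangle (area 255.75 mm²); the cone at (14.5, 12.5) does not reach this height (z outside [-1, 4.5]); the cone at (7, 7) (r1=6→r2=5) has section circumradius 5.662 here — a regular 8-gon (area = (8/2)·5.662²·sin(360°/8) = 90.69 mm²); After the difference (first − rest): starting from the 15.5×16.5 cube (255.75 mm²), the cone at (7, 7) lies wholly inside it (removes its full 90.69 mm² and its 34.67 mm outline becomes a hole wall) — area = 165.06 mm²; (rotated 5° about Z; rotation is an isometry so areas/perimeters/island counts are preserved). Checking containment: the cross-section at z = 4.9 is a subset of the cross-section at z = 4.8.

entirely on top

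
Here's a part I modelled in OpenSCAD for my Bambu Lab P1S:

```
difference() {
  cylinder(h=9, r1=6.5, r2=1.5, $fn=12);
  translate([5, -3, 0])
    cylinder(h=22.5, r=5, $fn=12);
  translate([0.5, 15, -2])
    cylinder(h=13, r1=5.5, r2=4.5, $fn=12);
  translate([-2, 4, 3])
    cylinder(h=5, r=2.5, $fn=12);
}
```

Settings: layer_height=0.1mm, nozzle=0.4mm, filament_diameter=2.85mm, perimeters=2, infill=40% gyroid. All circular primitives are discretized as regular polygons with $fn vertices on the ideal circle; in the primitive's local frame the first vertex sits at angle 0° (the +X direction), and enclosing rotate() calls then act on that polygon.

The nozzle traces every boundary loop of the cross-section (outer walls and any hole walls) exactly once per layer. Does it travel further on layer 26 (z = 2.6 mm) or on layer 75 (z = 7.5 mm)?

layer 26 (z = 2.6 mm)

Layer 26 (z = 2.6): the cone contributes a regular 12-gon of circumradius 5.056 (interpolated between r1=6.5 and r2=1.5 at t=0.289) (perimeter = 2·12·5.056·sin(180°/12) = 31.40 mm); the r=5 cylinder at (5, -3) gives a regular 12-gon of circumradius 5 (constant along its height) (perimeter = 2·12·5.000·sin(180°/12) = 31.06 mm); the cone at (0.5, 15) contributes a regular 12-gon of circumradius 5.146 (interpolated between r1=5.5 and r2=4.5 at t=0.354) (perimeter = 2·12·5.146·sin(180°/12) = 31.97 mm); the cylinder at (-2, 4) is absent (z outside [3, 8]); After the difference (first − rest): starting from the cone, the r=5 cylinder at (5, -3) partially overlaps it — only the 21.99 mm² overlap (of its 75.00 mm²) is removed, clipping the outline; the cone at (0.5, 15) misses the remaining region (no effect) — boundary = 31.42 mm. So its perimeter = 31.42 mm. Layer 75 (z = 7.5): the cone (r1=6.5→r2=1.5) has section circumradius 2.333 here — a regular 12-gon (perimeter = 2·12·2.333·sin(180°/12) = 14.49 mm); the r=5 cylinder at (5, -3) gives a regular 12-gon of circumradius 5 (constant along its height) (perimeter = 2·12·5.000·sin(180°/12) = 31.06 mm); the cone at (0.5, 15): at t=0.731 of its height the radius interpolates to r₁+(r₂−r₁)t = 4.769, giving a regular 12-gon of that circumradius (perimeter = 2·12·4.769·sin(180°/12) = 29.62 mm); the r=2.5 cylinder at (-2, 4) gives a regular 12-gon of circumradius 2.5 (constant along its height) (perimeter = 2·12·2.500·sin(180°/12) = 15.53 mm); Subtracting the remaining from the first: starting from the cone, the r=5 cylinder at (5, -3) partially overlaps it — only the 3.38 mm² overlap (of its 75.00 mm²) is removed, clipping the outline; the cone at (0.5, 15) misses the remaining region (no effect); the r=2.5 cylinder at (-2, 4) partially overlaps it — only the 0.24 mm² overlap (of its 18.75 mm²) is removed, clipping the outline — boundary = 13.97 mm. So its perimeter = 13.97 mm. Layer 26 is larger (31.42 vs 13.97 mm).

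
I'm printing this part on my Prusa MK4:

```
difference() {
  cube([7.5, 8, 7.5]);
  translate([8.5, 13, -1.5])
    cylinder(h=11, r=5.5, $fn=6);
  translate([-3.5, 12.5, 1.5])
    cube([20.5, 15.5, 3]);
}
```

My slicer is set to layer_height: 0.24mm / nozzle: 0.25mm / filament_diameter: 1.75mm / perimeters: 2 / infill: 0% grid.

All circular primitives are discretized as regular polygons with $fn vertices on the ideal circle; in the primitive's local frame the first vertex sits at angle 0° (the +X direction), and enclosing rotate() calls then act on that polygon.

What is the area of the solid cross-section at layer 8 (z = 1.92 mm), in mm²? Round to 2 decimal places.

60.00 mm²

At z = 1.92 mm: the cube is present — its section is the full 7.5×8 rectangle (area 60.00 mm²); the r=5.5 cylinder at (8.5, 13) contributes a regular 6-gon of circumradius 5.5 (area = (6/2)·5.500²·sin(360°/6) = 78.59 mm²); the cube at (-3.5, 12.5) (footprint 20.5×15.5) is included at this height (area 317.75 mm²); Taking the first minus the rest: starting from the 7.5×8 cube (60.00 mm²), the r=5.5 cylinder at (8.5, 13) misses the remaining region (no effect); the 20.5×15.5 cube at (-3.5, 12.5) misses the remaining region (no effect) — area = 60.00 mm². Overall, the cross-section is a single solid region. Net area = 60.00 mm².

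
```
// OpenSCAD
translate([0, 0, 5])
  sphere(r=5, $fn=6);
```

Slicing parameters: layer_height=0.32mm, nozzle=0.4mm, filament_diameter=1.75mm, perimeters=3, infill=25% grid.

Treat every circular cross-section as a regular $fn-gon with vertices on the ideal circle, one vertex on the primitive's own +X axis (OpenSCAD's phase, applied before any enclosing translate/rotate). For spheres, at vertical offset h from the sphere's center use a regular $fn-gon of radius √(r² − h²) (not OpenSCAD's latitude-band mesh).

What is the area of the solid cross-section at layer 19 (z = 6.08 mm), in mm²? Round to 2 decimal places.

At z = 6.08 mm: the r=5 sphere contributes a regular 6-gon of circumradius √(5²−1.08²) = 4.882 (area = (6/2)·4.882²·sin(360°/6) = 61.92 mm²). Overall, the cross-section is a single solid region. Net area = 61.92 mm².

61.92 mm²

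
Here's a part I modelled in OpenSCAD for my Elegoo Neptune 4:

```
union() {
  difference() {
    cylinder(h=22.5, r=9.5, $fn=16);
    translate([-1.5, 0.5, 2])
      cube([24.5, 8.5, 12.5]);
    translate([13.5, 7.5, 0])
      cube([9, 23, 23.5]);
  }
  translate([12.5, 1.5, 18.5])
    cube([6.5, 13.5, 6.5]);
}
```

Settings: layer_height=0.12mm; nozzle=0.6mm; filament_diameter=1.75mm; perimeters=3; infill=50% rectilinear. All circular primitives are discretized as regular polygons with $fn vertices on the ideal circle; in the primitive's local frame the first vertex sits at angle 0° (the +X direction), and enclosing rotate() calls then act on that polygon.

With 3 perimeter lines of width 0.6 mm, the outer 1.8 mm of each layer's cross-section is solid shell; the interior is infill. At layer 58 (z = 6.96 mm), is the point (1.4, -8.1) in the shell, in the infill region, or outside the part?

At z = 6.96 mm: the r=9.5 cylinder contributes a regular 16-gon of circumradius 9.5; the cube at (-1.5, 0.5) (footprint 24.5×8.5) is included at this height; the cube at (13.5, 7.5) (footprint 9×23) is included at this height; Taking the first minus the rest: starting from the r=9.5 cylinder, the 24.5×8.5 cube at (-1.5, 0.5) partially overlaps it — only the 76.47 mm² overlap (of its 208.25 mm²) is removed, clipping the outline; the 9×23 cube at (13.5, 7.5) misses the remaining region (no effect) — 1 connected region; the cube at (12.5, 1.5) is absent (z outside [18.5, 25]); Merging all regions: only the result so far is present, so the union is just that shape — 1 connected region. Overall, the cross-section is a single solid region. The nearest boundary edge runs (3.64, -8.78)→(-0.00, -9.50); distance from the point to it = 1.10 mm. The point is inside the cross-section, 1.10 mm from the nearest boundary — within the 1.8 mm shell band (3 × 0.6).

shell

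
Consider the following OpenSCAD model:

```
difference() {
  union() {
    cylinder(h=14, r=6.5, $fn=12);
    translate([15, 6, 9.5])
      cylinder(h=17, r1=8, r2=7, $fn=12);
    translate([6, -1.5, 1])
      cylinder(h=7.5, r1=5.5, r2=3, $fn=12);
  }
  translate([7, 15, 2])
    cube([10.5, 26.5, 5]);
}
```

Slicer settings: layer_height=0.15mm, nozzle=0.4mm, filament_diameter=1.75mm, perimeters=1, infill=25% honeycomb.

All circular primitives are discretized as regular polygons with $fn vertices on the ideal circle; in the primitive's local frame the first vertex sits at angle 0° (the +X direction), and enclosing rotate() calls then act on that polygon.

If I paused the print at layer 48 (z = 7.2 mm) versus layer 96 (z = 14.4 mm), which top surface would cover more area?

layer 96 (z = 14.4 mm)

Layer 48 (z = 7.2): the r=6.5 cylinder gives a regular 12-gon of circumradius 6.5 (constant along its height) (area = (12/2)·6.500²·sin(360°/12) = 126.75 mm²); the cone at (15, 6) is not intersected at this z (z outside [9.5, 26.5]); the cone at (6, -1.5): at t=0.827 of its height the radius interpolates to r₁+(r₂−r₁)t = 3.433, giving a regular 12-gon of that circumradius (area = (12/2)·3.433²·sin(360°/12) = 35.36 mm²); Merging all regions: the regions partially overlap — summed areas 162.11 mm² minus the doubly-counted overlap 16.76 mm² gives 145.35 mm² — area = 145.35 mm²; the cube at (7, 15) does not reach this height (z outside [2, 7]); After the difference (first − rest): none of the subtracted shapes is present at this height, so the result so far is unchanged — area = 145.35 mm². So its area = 145.35 mm². Layer 96 (z = 14.4): the cylinder is absent (z outside [0, 14]); the cone at (15, 6) (r1=8→r2=7) has section circumradius 7.712 here — a regular 12-gon (area = (12/2)·7.712²·sin(360°/12) = 178.41 mm²); the cone at (6, -1.5) is absent (z outside [1, 8.5]); Merging all regions: only the cone at (15, 6) is present, so the union is just that shape — area = 178.41 mm²; the cube at (7, 15) is not intersected at this z (z outside [2, 7]); Taking the first minus the rest: none of the subtracted shapes is present at this height, so that combined region is unchanged — area = 178.41 mm². So its area = 178.41 mm². Layer 96 is larger (178.41 vs 145.35 mm²).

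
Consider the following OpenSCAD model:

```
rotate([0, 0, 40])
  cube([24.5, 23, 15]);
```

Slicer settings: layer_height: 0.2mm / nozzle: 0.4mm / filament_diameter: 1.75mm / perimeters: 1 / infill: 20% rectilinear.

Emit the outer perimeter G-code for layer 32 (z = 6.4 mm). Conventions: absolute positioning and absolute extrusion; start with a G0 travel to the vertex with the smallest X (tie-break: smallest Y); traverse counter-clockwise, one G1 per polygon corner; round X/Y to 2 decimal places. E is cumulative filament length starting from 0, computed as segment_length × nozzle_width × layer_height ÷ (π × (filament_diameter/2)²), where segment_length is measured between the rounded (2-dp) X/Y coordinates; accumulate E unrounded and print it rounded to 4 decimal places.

G0 X-14.78 Y17.62 Z6.40
G1 X0.00 Y0.00 E0.7649
G1 X18.77 Y15.75 E1.5799
G1 X3.98 Y33.37 E2.3450
G1 X-14.78 Y17.62 E3.1597

At z = 6.4 mm: the cube (footprint 24.5×23) is included at this height; (rotated 40° about Z; rotation is an isometry so areas/perimeters/island counts are preserved). The outline is a single polygon with 4 vertices. Extrusion per mm of travel: 0.4 × 0.2 / (π × 0.875²) = 0.033260. Accumulating E over each segment gives final E = 3.1597.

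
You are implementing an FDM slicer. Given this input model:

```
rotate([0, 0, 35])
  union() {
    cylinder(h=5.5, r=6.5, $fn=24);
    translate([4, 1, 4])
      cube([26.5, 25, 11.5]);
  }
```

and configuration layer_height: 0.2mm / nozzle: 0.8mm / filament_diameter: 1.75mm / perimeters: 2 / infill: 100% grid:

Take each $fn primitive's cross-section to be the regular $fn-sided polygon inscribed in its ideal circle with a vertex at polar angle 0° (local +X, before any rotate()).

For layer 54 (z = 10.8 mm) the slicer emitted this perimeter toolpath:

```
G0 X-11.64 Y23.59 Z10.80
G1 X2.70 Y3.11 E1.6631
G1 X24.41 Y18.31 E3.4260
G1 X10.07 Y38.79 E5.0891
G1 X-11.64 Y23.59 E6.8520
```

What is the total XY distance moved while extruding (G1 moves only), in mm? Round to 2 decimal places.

Sum the Euclidean lengths of each G1 segment: total = 103.01 mm.

103.01 mm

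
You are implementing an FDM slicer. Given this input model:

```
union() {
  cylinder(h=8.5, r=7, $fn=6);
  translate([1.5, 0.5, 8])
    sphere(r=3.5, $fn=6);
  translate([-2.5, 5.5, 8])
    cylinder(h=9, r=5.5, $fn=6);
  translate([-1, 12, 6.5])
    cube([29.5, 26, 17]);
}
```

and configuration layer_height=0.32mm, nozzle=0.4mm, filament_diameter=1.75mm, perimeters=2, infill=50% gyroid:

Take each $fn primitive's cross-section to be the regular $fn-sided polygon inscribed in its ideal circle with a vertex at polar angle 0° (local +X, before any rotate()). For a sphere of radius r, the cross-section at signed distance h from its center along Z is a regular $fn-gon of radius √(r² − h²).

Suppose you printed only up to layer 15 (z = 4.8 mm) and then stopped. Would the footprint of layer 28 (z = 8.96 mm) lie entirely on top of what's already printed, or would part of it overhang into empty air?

part overhangs

Compare the two slices. At z = 4.8: the cylinder: section is a regular 6-gon, circumradius r=7 (area = (6/2)·7.000²·sin(360°/6) = 127.31 mm²); the r=3.5 sphere at (1.5, 0.5) contributes a regular 6-gon of circumradius √(3.5²−3.2²) = 1.418 (area = (6/2)·1.418²·sin(360°/6) = 5.22 mm²); the cylinder at (-2.5, 5.5) is not intersected at this z (z outside [8, 17]); the cube at (-1, 12) is absent (z outside [6.5, 23.5]); Merging all regions: the r=3.5 sphere at (1.5, 0.5) lies entirely inside the r=7 cylinder, so the union is just the r=7 cylinder — area = 127.31 mm². At z = 8.96: the cylinder is not intersected at this z (z outside [0, 8.5]); the r=3.5 sphere at (1.5, 0.5) slices to a regular 6-gon of circumradius 3.366 (√(r²−h²) with h=0.96 from center) (area = (6/2)·3.366²·sin(360°/6) = 29.43 mm²); the cylinder at (-2.5, 5.5): section is a regular 6-gon, circumradius r=5.5 (area = (6/2)·5.500²·sin(360°/6) = 78.59 mm²); the cube at (-1, 12) (footprint 29.5×26) is included at this height (area 767.00 mm²); Combining (union): the regions partially overlap — summed areas 875.02 mm² minus the doubly-counted overlap 5.30 mm² gives 869.72 mm² — area = 869.72 mm². Checking containment: at z = 8.96 the cross-section extends beyond the z = 4.8 cross-section by about 810.19 mm².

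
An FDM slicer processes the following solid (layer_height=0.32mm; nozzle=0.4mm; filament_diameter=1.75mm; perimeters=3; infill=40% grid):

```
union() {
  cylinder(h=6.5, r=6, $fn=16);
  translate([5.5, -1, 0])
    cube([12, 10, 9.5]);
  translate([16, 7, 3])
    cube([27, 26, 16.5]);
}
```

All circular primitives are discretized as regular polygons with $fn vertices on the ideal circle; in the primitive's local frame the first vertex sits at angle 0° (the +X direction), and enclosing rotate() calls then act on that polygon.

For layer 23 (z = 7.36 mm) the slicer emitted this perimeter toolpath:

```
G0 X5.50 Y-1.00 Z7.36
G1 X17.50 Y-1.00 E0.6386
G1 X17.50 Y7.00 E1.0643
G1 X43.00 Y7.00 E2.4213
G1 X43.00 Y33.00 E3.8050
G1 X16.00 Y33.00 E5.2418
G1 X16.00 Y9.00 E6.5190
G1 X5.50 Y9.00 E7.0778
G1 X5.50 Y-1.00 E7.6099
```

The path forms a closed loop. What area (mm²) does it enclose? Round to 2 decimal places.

Apply the shoelace formula to the sequence of (X, Y) vertices; enclosed area = 819.00 mm².

819.00 mm²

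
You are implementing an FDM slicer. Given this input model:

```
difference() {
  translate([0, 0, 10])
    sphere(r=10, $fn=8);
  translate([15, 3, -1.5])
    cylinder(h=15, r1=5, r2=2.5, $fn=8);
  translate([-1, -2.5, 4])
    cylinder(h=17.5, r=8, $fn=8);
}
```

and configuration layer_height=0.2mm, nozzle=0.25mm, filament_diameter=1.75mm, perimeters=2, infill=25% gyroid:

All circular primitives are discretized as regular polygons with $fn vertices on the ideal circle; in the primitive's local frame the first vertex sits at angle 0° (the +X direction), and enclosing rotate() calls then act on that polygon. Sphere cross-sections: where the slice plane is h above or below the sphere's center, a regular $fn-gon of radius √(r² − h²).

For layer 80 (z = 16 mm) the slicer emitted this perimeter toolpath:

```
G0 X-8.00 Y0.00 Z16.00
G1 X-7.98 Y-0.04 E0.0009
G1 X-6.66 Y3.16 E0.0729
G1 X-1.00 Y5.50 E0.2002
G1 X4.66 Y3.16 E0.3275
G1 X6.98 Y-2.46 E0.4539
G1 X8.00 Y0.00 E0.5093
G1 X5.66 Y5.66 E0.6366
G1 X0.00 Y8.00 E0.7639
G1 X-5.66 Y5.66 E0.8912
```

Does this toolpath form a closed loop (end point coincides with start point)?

Start point (G0): (-8.00, 0.00). End point (last G1): the path does not return to the start — open.

no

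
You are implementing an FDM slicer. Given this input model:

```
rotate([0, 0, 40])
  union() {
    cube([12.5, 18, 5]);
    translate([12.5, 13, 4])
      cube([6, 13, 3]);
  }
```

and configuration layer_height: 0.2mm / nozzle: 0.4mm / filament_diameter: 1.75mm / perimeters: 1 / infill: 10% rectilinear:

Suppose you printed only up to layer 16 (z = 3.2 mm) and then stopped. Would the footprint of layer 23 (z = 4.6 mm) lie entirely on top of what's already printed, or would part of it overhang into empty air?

part overhangs

Compare the two slices. At z = 3.2: the cube is present — its section is the full 12.5×18 rectangle (area 225.00 mm²); the cube at (12.5, 13) does not reach this height (z outside [4, 7]); Merging all regions: only the 12.5×18 cube is present, so the union is just that shape — area = 225.00 mm²; (rotated 40° about Z; rotation is an isometry so areas/perimeters/island counts are preserved). At z = 4.6: the cube is present — its section is the full 12.5×18 rectangle (area 225.00 mm²); the 6×13 cube at (12.5, 13) contributes its full rectangle (area 78.00 mm²); Merging all regions: the 2 present regions share edge segments without overlapping in area, so areas simply add but the touching pieces fuse into one outline (the shared edge portions become interior and drop out of the boundary) — area = 303.00 mm²; (whole slice rotated 40° about Z — lengths, areas and connectivity unchanged). Checking containment: at z = 4.6 the cross-section extends beyond the z = 3.2 cross-section by about 78.00 mm².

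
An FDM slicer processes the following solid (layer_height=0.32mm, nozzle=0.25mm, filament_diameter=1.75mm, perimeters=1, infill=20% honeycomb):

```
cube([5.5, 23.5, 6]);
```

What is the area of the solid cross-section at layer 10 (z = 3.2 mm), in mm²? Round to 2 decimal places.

129.25 mm²

At z = 3.2 mm: the 5.5×23.5 cube contributes its full rectangle (area 129.25 mm²). Overall, the cross-section is a single solid region. Net area = 129.25 mm².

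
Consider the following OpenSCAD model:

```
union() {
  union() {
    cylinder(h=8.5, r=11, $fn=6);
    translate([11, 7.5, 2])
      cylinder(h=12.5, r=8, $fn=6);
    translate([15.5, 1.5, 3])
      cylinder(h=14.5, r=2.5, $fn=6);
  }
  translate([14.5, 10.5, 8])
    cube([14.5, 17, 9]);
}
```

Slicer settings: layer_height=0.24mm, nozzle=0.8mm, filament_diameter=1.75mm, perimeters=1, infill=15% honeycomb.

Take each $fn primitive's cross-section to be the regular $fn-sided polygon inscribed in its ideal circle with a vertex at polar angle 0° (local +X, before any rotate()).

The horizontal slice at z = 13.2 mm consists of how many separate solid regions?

At z = 13.2 mm: the cylinder is not intersected at this z (z outside [0, 8.5]); the cylinder at (11, 7.5): section is a regular 6-gon, circumradius r=8; the r=2.5 cylinder at (15.5, 1.5) contributes a regular 6-gon of circumradius 2.5; Combining (union): the regions partially overlap (shared area 7.35 mm²), so overlapping operands fuse into one piece — 1 connected region; the cube at (14.5, 10.5) is present — its section is the full 14.5×17 rectangle; Combining (union): the regions partially overlap (shared area 6.42 mm²), so overlapping operands fuse into one piece — 1 connected region. The result has 1 disconnected region.

1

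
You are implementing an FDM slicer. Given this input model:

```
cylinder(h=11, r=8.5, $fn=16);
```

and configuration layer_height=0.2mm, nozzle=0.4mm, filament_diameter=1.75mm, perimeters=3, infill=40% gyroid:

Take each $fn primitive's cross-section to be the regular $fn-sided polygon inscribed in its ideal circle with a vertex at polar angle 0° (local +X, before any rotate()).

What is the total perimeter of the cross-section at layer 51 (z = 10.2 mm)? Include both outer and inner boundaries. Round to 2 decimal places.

53.06 mm

At z = 10.2 mm: the cylinder: section is a regular 16-gon, circumradius r=8.5 (perimeter = 2·16·8.500·sin(180°/16) = 53.06 mm). Overall, the cross-section is a single solid region. Total boundary length (outer) = 53.06 mm.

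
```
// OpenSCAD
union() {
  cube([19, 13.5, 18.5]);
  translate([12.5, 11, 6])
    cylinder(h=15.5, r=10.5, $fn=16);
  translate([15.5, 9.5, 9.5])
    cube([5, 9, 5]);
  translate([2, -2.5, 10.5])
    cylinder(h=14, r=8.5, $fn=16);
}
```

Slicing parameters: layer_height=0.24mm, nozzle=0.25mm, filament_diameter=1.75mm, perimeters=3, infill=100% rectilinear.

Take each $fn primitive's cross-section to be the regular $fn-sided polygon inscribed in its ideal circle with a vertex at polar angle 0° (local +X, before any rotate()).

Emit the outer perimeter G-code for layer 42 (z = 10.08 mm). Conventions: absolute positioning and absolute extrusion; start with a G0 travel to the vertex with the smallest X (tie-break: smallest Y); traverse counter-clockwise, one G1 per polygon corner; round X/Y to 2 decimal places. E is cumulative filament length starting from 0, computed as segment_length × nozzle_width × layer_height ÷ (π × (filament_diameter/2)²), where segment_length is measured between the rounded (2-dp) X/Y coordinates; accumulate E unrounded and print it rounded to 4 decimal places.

At z = 10.08 mm: the cube is present — its section is the full 19×13.5 rectangle; the r=10.5 cylinder at (12.5, 11) gives a regular 16-gon of circumradius 10.5 (constant along its height); the cube at (15.5, 9.5) (footprint 5×9) is included at this height; the cylinder at (2, -2.5) is absent (z outside [10.5, 24.5]); Combining (union): the regions partially overlap (shared area 233.57 mm²), so overlapping operands fuse into one piece — 1 connected region. The outline is a single polygon with 17 vertices. Extrusion per mm of travel: 0.25 × 0.24 / (π × 0.875²) = 0.024945. Accumulating E over each segment gives final E = 1.9442.

G0 X0.00 Y0.00 Z10.08
G1 X19.00 Y0.00 E0.4740
G1 X19.00 Y2.96 E0.5478
G1 X19.92 Y3.58 E0.5755
G1 X22.20 Y6.98 E0.6776
G1 X23.00 Y11.00 E0.7798
G1 X22.20 Y15.02 E0.8821
G1 X20.50 Y17.56 E0.9583
G1 X20.50 Y18.50 E0.9818
G1 X19.81 Y18.50 E0.9990
G1 X16.52 Y20.70 E1.0977
G1 X12.50 Y21.50 E1.2000
G1 X8.48 Y20.70 E1.3022
G1 X5.08 Y18.42 E1.4043
G1 X2.80 Y15.02 E1.5064
G1 X2.50 Y13.50 E1.5451
G1 X0.00 Y13.50 E1.6074
G1 X0.00 Y0.00 E1.9442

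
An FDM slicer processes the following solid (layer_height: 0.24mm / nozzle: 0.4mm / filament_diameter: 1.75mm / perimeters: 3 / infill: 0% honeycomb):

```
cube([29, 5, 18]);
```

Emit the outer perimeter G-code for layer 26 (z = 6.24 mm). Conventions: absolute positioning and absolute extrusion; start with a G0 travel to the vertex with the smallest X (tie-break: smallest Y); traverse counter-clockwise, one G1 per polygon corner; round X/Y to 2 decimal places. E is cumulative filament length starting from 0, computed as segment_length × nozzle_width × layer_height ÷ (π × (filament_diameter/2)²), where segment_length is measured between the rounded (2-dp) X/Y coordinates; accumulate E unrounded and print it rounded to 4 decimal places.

At z = 6.24 mm: the 29×5 cube contributes its full rectangle. The outline is a single polygon with 4 vertices. Extrusion per mm of travel: 0.4 × 0.24 / (π × 0.875²) = 0.039912. Accumulating E over each segment gives final E = 2.7140.

G0 X0.00 Y0.00 Z6.24
G1 X29.00 Y0.00 E1.1575
G1 X29.00 Y5.00 E1.3570
G1 X0.00 Y5.00 E2.5145
G1 X0.00 Y0.00 E2.7140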